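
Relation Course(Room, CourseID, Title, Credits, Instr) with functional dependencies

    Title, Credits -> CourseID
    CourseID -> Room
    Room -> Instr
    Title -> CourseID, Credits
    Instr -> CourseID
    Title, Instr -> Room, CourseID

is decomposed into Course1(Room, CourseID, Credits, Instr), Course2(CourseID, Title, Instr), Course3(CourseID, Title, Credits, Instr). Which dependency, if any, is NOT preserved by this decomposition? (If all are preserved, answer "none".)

Title, Credits → CourseID lies within Course3.
CourseID → Room lies within Course1.
Room → Instr lies within Course1.
Title → CourseID, Credits lies within Course3.
Instr → CourseID lies within Course1.
Title, Instr → Room, CourseID: restricted closure across fragments reaches Room, CourseID.
Every dependency is enforceable on the fragments, so the decomposition is dependency-preserving.

none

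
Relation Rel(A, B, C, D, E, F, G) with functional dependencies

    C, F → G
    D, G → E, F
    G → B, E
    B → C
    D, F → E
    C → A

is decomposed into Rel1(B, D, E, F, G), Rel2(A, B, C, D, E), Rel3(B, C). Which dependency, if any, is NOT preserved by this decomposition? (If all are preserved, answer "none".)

C, F → G

Check C, F → G: no single fragment contains all of {C, F, G}, and the restricted closure of {C, F} across the fragments never reaches {G}.
D, G → E, F is preserved.
G → B, E is preserved.
B → C is preserved.
D, F → E is preserved.
C → A is preserved.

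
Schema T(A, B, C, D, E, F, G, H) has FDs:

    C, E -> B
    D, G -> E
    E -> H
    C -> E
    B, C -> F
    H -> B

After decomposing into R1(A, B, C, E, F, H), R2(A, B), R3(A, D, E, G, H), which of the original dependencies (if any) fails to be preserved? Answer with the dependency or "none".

C, E → B lies within R1.
D, G → E lies within R3.
E → H lies within R1.
C → E lies within R1.
B, C → F lies within R1.
H → B lies within R1.
Every dependency is enforceable on the fragments, so the decomposition is dependency-preserving.

none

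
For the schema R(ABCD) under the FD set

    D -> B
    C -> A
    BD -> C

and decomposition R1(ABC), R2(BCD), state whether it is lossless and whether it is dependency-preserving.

Lossless test: (BC)⁺ = {ABC}, which contains all of one fragment — lossless.
Dependency preservation: every FD's attributes lie within a single fragment, so each can be enforced locally — preserved.

lossless and dependency-preserving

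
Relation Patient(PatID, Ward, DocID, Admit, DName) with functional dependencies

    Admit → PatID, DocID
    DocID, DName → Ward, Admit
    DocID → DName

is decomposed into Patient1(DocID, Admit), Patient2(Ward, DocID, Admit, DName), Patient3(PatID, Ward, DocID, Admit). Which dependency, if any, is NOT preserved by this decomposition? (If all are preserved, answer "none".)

Admit → PatID, DocID lies within Patient3.
DocID, DName → Ward, Admit lies within Patient2.
DocID → DName lies within Patient2.
Every dependency is enforceable on the fragments, so the decomposition is dependency-preserving.

none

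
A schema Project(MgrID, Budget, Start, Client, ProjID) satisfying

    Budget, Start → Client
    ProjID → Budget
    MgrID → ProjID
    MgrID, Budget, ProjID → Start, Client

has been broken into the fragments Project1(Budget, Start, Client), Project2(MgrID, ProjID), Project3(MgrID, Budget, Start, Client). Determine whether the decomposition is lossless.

Yes

Chase test. Columns are MgrID, Budget, Start, Client, ProjID; row i has aⱼ where attribute j ∈ Projecti, else bᵢⱼ.
Initial tableau (one row per fragment):
  row 1: b11 a2 a3 a4 b15
  row 2: a1 b22 b23 b24 a5
  row 3: a1 a2 a3 a4 b35
Rows 2 and 3 agree on MgrID; apply MgrID→ProjID and equate their ProjID entries.
Rows 2 and 3 agree on ProjID; apply ProjID→Budget and equate their Budget entries.
Rows 2 and 3 agree on MgrID, Budget, ProjID; apply MgrID, Budget, ProjID→Start, Client and equate their Start, Client entries.
Row 2 is now all distinguished symbols — the join is lossless.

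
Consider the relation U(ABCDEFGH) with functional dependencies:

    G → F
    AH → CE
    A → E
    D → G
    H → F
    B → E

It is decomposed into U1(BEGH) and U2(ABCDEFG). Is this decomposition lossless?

Common attributes: U1 ∩ U2 = {BEG}.
Closure of {BEG}: G → F applies, adding F. So (BEG)⁺ = {BEFG}.
The closure contains neither all of U1 = {BEGH} nor all of U2 = {ABCDEFG}, so the common attributes are not a superkey of either fragment. The join is lossy.

No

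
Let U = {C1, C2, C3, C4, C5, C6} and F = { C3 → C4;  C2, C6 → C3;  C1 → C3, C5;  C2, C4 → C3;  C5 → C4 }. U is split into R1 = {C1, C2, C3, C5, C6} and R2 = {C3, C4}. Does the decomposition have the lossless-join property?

Yes

Common attributes: R1 ∩ R2 = {C3}.
Closure of {C3}: C3 → C4 applies, adding C4. So (C3)⁺ = {C3, C4}.
This closure contains every attribute of R2, so R1 ∩ R2 → R2. The join is lossless.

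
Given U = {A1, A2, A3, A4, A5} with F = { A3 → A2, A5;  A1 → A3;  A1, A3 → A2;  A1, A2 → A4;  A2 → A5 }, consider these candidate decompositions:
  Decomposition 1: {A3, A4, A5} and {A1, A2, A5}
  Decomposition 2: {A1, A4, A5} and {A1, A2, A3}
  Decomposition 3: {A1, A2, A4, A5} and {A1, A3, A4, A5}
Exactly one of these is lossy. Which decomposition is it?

Decomposition 1: common = {A5}, closure = {A5} → lossy.
Decomposition 2: common = {A1}, closure = {A1, A2, A3, A4, A5} → lossless.
Decomposition 3: common = {A1, A4, A5}, closure = {A1, A2, A3, A4, A5} → lossless.

Decomposition 1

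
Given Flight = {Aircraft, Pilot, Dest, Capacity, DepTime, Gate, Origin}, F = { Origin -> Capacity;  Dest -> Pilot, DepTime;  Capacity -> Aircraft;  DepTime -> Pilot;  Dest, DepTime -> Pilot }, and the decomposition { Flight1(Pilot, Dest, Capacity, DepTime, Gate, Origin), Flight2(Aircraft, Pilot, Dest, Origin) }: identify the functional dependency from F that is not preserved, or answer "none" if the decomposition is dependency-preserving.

Check Capacity → Aircraft: no single fragment contains all of {Aircraft, Capacity}, and the restricted closure of {Capacity} across the fragments never reaches {Aircraft}.
Origin → Capacity is preserved.
Dest → Pilot, DepTime is preserved.
DepTime → Pilot is preserved.
Dest, DepTime → Pilot is preserved.

Capacity -> Aircraft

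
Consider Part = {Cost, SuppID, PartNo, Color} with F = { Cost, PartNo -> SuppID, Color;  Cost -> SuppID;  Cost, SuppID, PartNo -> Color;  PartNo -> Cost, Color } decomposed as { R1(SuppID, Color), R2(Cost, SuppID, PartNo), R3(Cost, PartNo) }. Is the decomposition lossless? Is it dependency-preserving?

lossy and not dependency-preserving

Lossless test (chase): Rows 2 and 3 agree on Cost, PartNo; apply Cost, PartNo→SuppID, Color and equate their SuppID, Color entries. No row becomes fully distinguished — the join is lossy.
Dependency preservation: the restricted closure of {Cost, PartNo} across the fragments never reaches {SuppID, Color}, so Cost, PartNo → SuppID, Color cannot be enforced without a join — not preserved.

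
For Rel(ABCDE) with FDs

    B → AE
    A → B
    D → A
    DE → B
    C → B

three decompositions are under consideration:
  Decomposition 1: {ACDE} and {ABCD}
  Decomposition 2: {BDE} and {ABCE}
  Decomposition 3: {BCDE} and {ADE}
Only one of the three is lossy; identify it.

Decomposition 1: common = {ACD}, closure = {ABCDE} → lossless.
Decomposition 2: common = {BE}, closure = {ABE} → lossy.
Decomposition 3: common = {DE}, closure = {ABDE} → lossless.

Decomposition 2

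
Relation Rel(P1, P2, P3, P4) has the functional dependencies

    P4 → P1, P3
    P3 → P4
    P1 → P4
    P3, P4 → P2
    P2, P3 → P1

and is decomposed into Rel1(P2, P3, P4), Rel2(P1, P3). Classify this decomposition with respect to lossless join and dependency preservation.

lossless and dependency-preserving

Lossless test: (P3)⁺ = {P1, P2, P3, P4}, which contains all of one fragment — lossless.
Dependency preservation: P4 → P1, P3; P1 → P4; P2, P3 → P1 are not contained in any single fragment, but the restricted closure of each left-hand side across the fragments still reaches the right-hand side; the remaining FDs each lie inside some fragment. All dependencies are preserved.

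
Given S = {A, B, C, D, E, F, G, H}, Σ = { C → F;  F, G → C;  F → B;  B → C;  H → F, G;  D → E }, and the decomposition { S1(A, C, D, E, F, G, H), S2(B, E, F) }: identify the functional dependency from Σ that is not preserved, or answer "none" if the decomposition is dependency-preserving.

none

C → F lies within S1.
F, G → C lies within S1.
F → B lies within S2.
B → C: restricted closure across fragments reaches C.
H → F, G lies within S1.
D → E lies within S1.
Every dependency is enforceable on the fragments, so the decomposition is dependency-preserving.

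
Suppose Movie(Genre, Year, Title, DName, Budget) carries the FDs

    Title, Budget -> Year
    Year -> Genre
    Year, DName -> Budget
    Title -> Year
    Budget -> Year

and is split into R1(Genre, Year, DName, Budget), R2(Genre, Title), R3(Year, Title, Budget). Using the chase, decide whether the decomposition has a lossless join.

No

Chase test. Columns are Genre, Year, Title, DName, Budget; row i has aⱼ where attribute j ∈ Ri, else bᵢⱼ.
Initial tableau (one row per fragment):
  row 1: a1 a2 b13 a4 a5
  row 2: a1 b22 a3 b24 b25
  row 3: b31 a2 a3 b34 a5
Rows 1 and 3 agree on Year; apply Year→Genre and equate their Genre entries.
Rows 2 and 3 agree on Title; apply Title→Year and equate their Year entries.
No row becomes fully distinguished — the join is lossy.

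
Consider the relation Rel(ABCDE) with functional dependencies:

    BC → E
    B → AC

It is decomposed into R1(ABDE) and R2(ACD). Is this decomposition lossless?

No

Common attributes: R1 ∩ R2 = {AD}.
No dependency enlarges {AD}, so (AD)⁺ = {AD}.
The closure contains neither all of R1 = {ABDE} nor all of R2 = {ACD}, so the common attributes are not a superkey of either fragment. The join is lossy.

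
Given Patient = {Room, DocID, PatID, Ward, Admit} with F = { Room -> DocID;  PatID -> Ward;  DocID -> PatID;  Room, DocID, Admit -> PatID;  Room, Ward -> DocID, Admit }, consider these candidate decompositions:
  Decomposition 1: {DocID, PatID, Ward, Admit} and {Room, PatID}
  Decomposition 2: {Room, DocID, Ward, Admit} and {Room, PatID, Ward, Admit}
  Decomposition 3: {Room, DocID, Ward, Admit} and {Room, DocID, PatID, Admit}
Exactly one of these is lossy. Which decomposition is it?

Decomposition 1: common = {PatID}, closure = {PatID, Ward} → lossy.
Decomposition 2: common = {Room, Ward, Admit}, closure = {Room, DocID, PatID, Ward, Admit} → lossless.
Decomposition 3: common = {Room, DocID, Admit}, closure = {Room, DocID, PatID, Ward, Admit} → lossless.

Decomposition 1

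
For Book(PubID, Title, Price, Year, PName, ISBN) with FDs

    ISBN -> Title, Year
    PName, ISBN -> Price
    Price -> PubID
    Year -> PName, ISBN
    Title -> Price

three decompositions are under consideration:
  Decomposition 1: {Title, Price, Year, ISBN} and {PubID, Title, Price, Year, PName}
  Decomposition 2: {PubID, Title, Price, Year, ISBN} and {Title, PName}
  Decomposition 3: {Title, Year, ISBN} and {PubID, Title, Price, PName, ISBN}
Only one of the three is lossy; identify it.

Decomposition 2

Decomposition 1: common = {Title, Price, Year}, closure = {PubID, Title, Price, Year, PName, ISBN} → lossless.
Decomposition 2: common = {Title}, closure = {PubID, Title, Price} → lossy.
Decomposition 3: common = {Title, ISBN}, closure = {PubID, Title, Price, Year, PName, ISBN} → lossless.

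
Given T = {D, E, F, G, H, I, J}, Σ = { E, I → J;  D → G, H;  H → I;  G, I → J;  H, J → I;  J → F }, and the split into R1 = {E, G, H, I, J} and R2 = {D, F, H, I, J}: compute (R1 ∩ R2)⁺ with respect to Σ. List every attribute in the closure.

F, H, I, J

R1 ∩ R2 = {H, I, J}.
J → F applies, adding F
Closure: {F, H, I, J}.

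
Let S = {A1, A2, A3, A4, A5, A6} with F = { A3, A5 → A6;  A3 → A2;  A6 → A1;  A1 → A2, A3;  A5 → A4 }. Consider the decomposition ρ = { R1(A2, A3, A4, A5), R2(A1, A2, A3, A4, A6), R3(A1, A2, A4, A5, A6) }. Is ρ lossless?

Yes

Chase test. Columns are A1, A2, A3, A4, A5, A6; row i has aⱼ where attribute j ∈ Ri, else bᵢⱼ.
Initial tableau (one row per fragment):
  row 1: b11 a2 a3 a4 a5 b16
  row 2: a1 a2 a3 a4 b25 a6
  row 3: a1 a2 b33 a4 a5 a6
Rows 2 and 3 agree on A1; apply A1→A2, A3 and equate their A2, A3 entries.
Rows 1 and 3 agree on A3, A5; apply A3, A5→A6 and equate their A6 entries.
Rows 1 and 2 agree on A6; apply A6→A1 and equate their A1 entries.
Row 1 is now all distinguished symbols — the join is lossless.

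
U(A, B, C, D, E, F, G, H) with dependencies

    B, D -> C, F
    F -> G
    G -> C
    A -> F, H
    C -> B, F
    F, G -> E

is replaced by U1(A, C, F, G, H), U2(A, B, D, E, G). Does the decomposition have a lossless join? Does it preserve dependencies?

lossless and dependency-preserving

Lossless test: (A, G)⁺ = {A, B, C, E, F, G, H}, which contains all of one fragment — lossless.
Dependency preservation: B, D → C, F; C → B, F; F, G → E are not contained in any single fragment, but the restricted closure of each left-hand side across the fragments still reaches the right-hand side; the remaining FDs each lie inside some fragment. All dependencies are preserved.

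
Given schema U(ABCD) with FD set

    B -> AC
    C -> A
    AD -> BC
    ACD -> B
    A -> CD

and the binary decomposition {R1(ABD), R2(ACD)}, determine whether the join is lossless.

Common attributes: R1 ∩ R2 = {AD}.
Closure of {AD}: AD → BC applies, adding BC. So (AD)⁺ = {ABCD}.
This closure contains every attribute of R1, so R1 ∩ R2 → R1. The join is lossless.

Yes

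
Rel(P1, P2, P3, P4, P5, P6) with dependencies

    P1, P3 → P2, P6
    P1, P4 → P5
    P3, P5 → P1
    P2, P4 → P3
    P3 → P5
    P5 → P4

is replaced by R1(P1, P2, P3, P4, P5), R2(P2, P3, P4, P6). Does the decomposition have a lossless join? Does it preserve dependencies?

Lossless test: (P2, P3, P4)⁺ = {P1, P2, P3, P4, P5, P6}, which contains all of one fragment — lossless.
Dependency preservation: P1, P3 → P2, P6 is not contained in any single fragment, but the restricted closure of its left-hand side across the fragments still reaches the right-hand side; the remaining FDs each lie inside some fragment. All dependencies are preserved.

lossless and dependency-preserving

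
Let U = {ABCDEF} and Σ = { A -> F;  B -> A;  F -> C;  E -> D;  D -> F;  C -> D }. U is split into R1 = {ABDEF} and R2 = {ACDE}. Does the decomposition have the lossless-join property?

Yes

Common attributes: R1 ∩ R2 = {ADE}.
Closure of {ADE}: A → F applies, adding F; F → C applies, adding C. So (ADE)⁺ = {ACDEF}.
This closure contains every attribute of R2, so R1 ∩ R2 → R2. The join is lossless.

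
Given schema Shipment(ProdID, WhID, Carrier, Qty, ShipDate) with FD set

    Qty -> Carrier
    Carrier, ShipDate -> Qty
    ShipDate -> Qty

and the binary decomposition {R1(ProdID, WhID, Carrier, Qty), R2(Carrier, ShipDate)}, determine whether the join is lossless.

Common attributes: R1 ∩ R2 = {Carrier}.
No dependency enlarges {Carrier}, so (Carrier)⁺ = {Carrier}.
The closure contains neither all of R1 = {ProdID, WhID, Carrier, Qty} nor all of R2 = {Carrier, ShipDate}, so the common attributes are not a superkey of either fragment. The join is lossy.

No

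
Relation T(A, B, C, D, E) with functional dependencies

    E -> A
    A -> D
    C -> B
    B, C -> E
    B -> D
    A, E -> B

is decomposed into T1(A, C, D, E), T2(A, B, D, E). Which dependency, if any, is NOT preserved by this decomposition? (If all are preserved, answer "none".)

none

E → A lies within T1.
A → D lies within T1.
C → B: restricted closure across fragments reaches B.
B, C → E: restricted closure across fragments reaches E.
B → D lies within T2.
A, E → B lies within T2.
Every dependency is enforceable on the fragments, so the decomposition is dependency-preserving.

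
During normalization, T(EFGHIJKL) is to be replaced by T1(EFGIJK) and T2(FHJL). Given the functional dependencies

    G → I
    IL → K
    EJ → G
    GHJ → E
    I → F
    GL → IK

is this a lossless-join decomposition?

Common attributes: T1 ∩ T2 = {FJ}.
No dependency enlarges {FJ}, so (FJ)⁺ = {FJ}.
The closure contains neither all of T1 = {EFGIJK} nor all of T2 = {FHJL}, so the common attributes are not a superkey of either fragment. The join is lossy.

No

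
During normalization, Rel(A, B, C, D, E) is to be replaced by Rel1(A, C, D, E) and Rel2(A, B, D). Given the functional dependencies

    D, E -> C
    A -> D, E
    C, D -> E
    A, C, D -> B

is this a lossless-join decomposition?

Common attributes: Rel1 ∩ Rel2 = {A, D}.
Closure of {A, D}: A → D, E applies, adding E; D, E → C applies, adding C; A, C, D → B applies, adding B. So (A, D)⁺ = {A, B, C, D, E}.
This closure contains every attribute of Rel1, so Rel1 ∩ Rel2 → Rel1. The join is lossless.

Yes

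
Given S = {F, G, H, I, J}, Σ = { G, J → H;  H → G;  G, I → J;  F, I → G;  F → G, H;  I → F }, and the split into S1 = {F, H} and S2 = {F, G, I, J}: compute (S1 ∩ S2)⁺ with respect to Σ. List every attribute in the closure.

S1 ∩ S2 = {F}.
F → G, H applies, adding G, H
Closure: {F, G, H}.

F, G, H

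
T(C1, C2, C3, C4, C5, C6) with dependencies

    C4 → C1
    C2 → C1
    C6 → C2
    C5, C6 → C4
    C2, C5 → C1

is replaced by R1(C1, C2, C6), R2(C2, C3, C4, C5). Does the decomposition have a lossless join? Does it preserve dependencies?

Lossless test: (C2)⁺ = {C1, C2}, which is a superkey of neither fragment — lossy.
Dependency preservation: the restricted closure of {C4} across the fragments never reaches {C1}, so C4 → C1 cannot be enforced without a join — not preserved.

lossy and not dependency-preserving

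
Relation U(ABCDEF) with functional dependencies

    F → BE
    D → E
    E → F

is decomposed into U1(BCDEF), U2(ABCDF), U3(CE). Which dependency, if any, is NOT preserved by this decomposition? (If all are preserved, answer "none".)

F → BE lies within U1.
D → E lies within U1.
E → F lies within U1.
Every dependency is enforceable on the fragments, so the decomposition is dependency-preserving.

none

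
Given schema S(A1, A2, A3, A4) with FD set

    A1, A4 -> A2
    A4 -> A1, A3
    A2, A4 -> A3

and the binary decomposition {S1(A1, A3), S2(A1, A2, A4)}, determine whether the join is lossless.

Common attributes: S1 ∩ S2 = {A1}.
No dependency enlarges {A1}, so (A1)⁺ = {A1}.
The closure contains neither all of S1 = {A1, A3} nor all of S2 = {A1, A2, A4}, so the common attributes are not a superkey of either fragment. The join is lossy.

No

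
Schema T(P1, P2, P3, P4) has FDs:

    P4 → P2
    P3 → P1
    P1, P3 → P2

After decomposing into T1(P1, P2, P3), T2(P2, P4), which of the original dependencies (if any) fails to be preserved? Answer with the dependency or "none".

P4 → P2 lies within T2.
P3 → P1 lies within T1.
P1, P3 → P2 lies within T1.
Every dependency is enforceable on the fragments, so the decomposition is dependency-preserving.

none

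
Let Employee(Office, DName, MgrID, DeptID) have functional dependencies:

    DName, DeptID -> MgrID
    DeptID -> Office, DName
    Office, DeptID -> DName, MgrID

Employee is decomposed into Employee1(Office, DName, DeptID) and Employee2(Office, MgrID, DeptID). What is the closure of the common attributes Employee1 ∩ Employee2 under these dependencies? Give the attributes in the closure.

Office, DName, MgrID, DeptID

Employee1 ∩ Employee2 = {Office, DeptID}.
DeptID → Office, DName applies, adding DName
Office, DeptID → DName, MgrID applies, adding MgrID
Closure: {Office, DName, MgrID, DeptID}.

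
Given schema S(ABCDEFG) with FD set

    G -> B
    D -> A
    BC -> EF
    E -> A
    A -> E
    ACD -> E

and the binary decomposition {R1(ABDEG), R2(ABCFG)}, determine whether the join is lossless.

No

Common attributes: R1 ∩ R2 = {ABG}.
Closure of {ABG}: A → E applies, adding E. So (ABG)⁺ = {ABEG}.
The closure contains neither all of R1 = {ABDEG} nor all of R2 = {ABCFG}, so the common attributes are not a superkey of either fragment. The join is lossy.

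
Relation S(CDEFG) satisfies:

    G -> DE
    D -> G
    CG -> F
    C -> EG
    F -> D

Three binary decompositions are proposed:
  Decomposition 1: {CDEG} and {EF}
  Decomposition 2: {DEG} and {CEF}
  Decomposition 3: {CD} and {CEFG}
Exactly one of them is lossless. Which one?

Decomposition 1: common = {E}, closure = {E} → lossy.
Decomposition 2: common = {E}, closure = {E} → lossy.
Decomposition 3: common = {C}, closure = {CDEFG} → lossless.

Decomposition 3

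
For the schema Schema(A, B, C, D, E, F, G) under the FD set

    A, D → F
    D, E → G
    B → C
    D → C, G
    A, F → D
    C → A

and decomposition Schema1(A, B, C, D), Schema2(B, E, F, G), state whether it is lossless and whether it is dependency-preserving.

lossy and not dependency-preserving

Lossless test: (B)⁺ = {A, B, C}, which is a superkey of neither fragment — lossy.
Dependency preservation: the restricted closure of {A, D} across the fragments never reaches {F}, so A, D → F cannot be enforced without a join — not preserved.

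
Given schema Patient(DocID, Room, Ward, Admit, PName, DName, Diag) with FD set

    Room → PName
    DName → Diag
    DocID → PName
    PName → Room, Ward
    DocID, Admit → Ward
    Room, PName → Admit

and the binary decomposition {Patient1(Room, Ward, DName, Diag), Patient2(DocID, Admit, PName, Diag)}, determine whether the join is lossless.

No

Common attributes: Patient1 ∩ Patient2 = {Diag}.
No dependency enlarges {Diag}, so (Diag)⁺ = {Diag}.
The closure contains neither all of Patient1 = {Room, Ward, DName, Diag} nor all of Patient2 = {DocID, Admit, PName, Diag}, so the common attributes are not a superkey of either fragment. The join is lossy.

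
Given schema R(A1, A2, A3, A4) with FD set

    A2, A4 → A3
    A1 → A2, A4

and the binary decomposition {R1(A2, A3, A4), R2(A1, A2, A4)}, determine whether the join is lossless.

Yes

Common attributes: R1 ∩ R2 = {A2, A4}.
Closure of {A2, A4}: A2, A4 → A3 applies, adding A3. So (A2, A4)⁺ = {A2, A3, A4}.
This closure contains every attribute of R1, so R1 ∩ R2 → R1. The join is lossless.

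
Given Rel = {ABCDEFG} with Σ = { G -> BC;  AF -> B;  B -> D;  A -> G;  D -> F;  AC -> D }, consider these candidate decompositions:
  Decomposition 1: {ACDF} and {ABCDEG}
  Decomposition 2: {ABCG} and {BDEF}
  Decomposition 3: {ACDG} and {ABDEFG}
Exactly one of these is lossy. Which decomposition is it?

Decomposition 1: common = {ACD}, closure = {ABCDFG} → lossless.
Decomposition 2: common = {B}, closure = {BDF} → lossy.
Decomposition 3: common = {ADG}, closure = {ABCDFG} → lossless.

Decomposition 2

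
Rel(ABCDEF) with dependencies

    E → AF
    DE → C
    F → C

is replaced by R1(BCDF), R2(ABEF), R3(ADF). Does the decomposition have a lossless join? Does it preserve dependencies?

Lossless test (chase): Rows 1 and 2 agree on F; apply F→C and equate their C entries. Rows 1 and 3 agree on F; apply F→C and equate their C entries. No row becomes fully distinguished — the join is lossy.
Dependency preservation: DE → C is not contained in any single fragment, but the restricted closure of its left-hand side across the fragments still reaches the right-hand side; the remaining FDs each lie inside some fragment. All dependencies are preserved.

lossy but dependency-preserving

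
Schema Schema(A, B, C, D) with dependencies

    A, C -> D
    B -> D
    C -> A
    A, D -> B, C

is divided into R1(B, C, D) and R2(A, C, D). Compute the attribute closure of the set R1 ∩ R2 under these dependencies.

A, B, C, D

R1 ∩ R2 = {C, D}.
C → A applies, adding A
A, D → B, C applies, adding B
Closure: {A, B, C, D}.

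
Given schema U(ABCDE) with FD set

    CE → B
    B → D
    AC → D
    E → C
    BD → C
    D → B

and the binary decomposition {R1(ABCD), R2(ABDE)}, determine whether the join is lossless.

Common attributes: R1 ∩ R2 = {ABD}.
Closure of {ABD}: BD → C applies, adding C. So (ABD)⁺ = {ABCD}.
This closure contains every attribute of R1, so R1 ∩ R2 → R1. The join is lossless.

Yes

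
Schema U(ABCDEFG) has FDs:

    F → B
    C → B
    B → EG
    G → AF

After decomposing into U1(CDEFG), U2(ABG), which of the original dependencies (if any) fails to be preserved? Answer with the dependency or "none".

F → B: restricted closure across fragments reaches B.
C → B: restricted closure across fragments reaches B.
B → EG: restricted closure across fragments reaches EG.
G → AF: restricted closure across fragments reaches AF.
Every dependency is enforceable on the fragments, so the decomposition is dependency-preserving.

none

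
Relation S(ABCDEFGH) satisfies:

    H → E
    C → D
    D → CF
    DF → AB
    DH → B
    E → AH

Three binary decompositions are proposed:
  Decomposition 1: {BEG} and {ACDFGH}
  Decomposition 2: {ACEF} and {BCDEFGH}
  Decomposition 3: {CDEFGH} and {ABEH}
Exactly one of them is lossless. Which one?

Decomposition 2

Decomposition 1: common = {G}, closure = {G} → lossy.
Decomposition 2: common = {CEF}, closure = {ABCDEFH} → lossless.
Decomposition 3: common = {EH}, closure = {AEH} → lossy.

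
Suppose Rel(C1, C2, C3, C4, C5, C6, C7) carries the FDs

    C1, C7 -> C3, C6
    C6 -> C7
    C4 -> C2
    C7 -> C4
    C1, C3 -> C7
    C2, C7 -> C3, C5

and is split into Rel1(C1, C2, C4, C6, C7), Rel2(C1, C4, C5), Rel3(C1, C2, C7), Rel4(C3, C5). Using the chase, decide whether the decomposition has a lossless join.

Chase test. Columns are C1, C2, C3, C4, C5, C6, C7; row i has aⱼ where attribute j ∈ Reli, else bᵢⱼ.
Initial tableau (one row per fragment):
  row 1: a1 a2 b13 a4 b15 a6 a7
  row 2: a1 b22 b23 a4 a5 b26 b27
  row 3: a1 a2 b33 b34 b35 b36 a7
  row 4: b41 b42 a3 b44 a5 b46 b47
Rows 1 and 3 agree on C1, C7; apply C1, C7→C3, C6 and equate their C3, C6 entries.
Rows 1 and 2 agree on C4; apply C4→C2 and equate their C2 entries.
Rows 1 and 3 agree on C7; apply C7→C4 and equate their C4 entries.
Rows 1 and 3 agree on C2, C7; apply C2, C7→C3, C5 and equate their C3, C5 entries.
No row becomes fully distinguished — the join is lossy.

No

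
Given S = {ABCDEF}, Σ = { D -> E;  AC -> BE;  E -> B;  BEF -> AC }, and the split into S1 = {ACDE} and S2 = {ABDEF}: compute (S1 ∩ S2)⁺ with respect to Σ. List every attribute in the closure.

S1 ∩ S2 = {ADE}.
E → B applies, adding B
Closure: {ABDE}.

ABDE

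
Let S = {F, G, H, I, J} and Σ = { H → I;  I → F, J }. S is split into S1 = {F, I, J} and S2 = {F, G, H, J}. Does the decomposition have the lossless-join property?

Common attributes: S1 ∩ S2 = {F, J}.
No dependency enlarges {F, J}, so (F, J)⁺ = {F, J}.
The closure contains neither all of S1 = {F, I, J} nor all of S2 = {F, G, H, J}, so the common attributes are not a superkey of either fragment. The join is lossy.

No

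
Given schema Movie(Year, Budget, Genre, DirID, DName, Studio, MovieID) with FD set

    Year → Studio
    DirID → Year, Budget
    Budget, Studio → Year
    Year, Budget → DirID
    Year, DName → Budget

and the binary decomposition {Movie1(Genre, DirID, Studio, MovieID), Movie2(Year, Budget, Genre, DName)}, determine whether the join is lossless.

Common attributes: Movie1 ∩ Movie2 = {Genre}.
No dependency enlarges {Genre}, so (Genre)⁺ = {Genre}.
The closure contains neither all of Movie1 = {Genre, DirID, Studio, MovieID} nor all of Movie2 = {Year, Budget, Genre, DName}, so the common attributes are not a superkey of either fragment. The join is lossy.

No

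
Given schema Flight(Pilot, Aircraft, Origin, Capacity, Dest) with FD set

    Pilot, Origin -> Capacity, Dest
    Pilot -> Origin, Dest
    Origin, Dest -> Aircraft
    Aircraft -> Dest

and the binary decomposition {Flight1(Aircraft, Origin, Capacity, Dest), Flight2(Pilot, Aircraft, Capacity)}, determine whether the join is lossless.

No

Common attributes: Flight1 ∩ Flight2 = {Aircraft, Capacity}.
Closure of {Aircraft, Capacity}: Aircraft → Dest applies, adding Dest. So (Aircraft, Capacity)⁺ = {Aircraft, Capacity, Dest}.
The closure contains neither all of Flight1 = {Aircraft, Origin, Capacity, Dest} nor all of Flight2 = {Pilot, Aircraft, Capacity}, so the common attributes are not a superkey of either fragment. The join is lossy.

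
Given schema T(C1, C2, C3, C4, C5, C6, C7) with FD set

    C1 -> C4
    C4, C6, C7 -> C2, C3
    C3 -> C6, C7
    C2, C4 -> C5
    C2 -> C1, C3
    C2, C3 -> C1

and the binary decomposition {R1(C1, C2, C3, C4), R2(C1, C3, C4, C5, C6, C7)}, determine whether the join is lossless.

Common attributes: R1 ∩ R2 = {C1, C3, C4}.
Closure of {C1, C3, C4}: C3 → C6, C7 applies, adding C6, C7; C4, C6, C7 → C2, C3 applies, adding C2; C2, C4 → C5 applies, adding C5. So (C1, C3, C4)⁺ = {C1, C2, C3, C4, C5, C6, C7}.
This closure contains every attribute of R1, so R1 ∩ R2 → R1. The join is lossless.

Yes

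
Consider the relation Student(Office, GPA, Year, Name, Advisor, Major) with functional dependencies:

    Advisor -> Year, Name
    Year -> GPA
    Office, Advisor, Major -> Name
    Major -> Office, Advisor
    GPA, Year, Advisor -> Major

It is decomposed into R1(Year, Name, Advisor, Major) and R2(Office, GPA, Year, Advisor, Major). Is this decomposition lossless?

Yes

Common attributes: R1 ∩ R2 = {Year, Advisor, Major}.
Closure of {Year, Advisor, Major}: Advisor → Year, Name applies, adding Name; Year → GPA applies, adding GPA; Major → Office, Advisor applies, adding Office. So (Year, Advisor, Major)⁺ = {Office, GPA, Year, Name, Advisor, Major}.
This closure contains every attribute of R1, so R1 ∩ R2 → R1. The join is lossless.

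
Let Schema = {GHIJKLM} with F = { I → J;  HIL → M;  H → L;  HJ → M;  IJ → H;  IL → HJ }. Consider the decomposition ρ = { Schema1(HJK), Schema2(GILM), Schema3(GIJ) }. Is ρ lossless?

Chase test. Columns are GHIJKLM; row i has aⱼ where attribute j ∈ Schemai, else bᵢⱼ.
Initial tableau (one row per fragment):
  row 1: b11 a2 b13 a4 a5 b16 b17
  row 2: a1 b22 a3 b24 b25 a6 a7
  row 3: a1 b32 a3 a4 b35 b36 b37
Rows 2 and 3 agree on I; apply I→J and equate their J entries.
Rows 2 and 3 agree on IJ; apply IJ→H and equate their H entries.
Rows 2 and 3 agree on H; apply H→L and equate their L entries.
Rows 2 and 3 agree on HJ; apply HJ→M and equate their M entries.
No row becomes fully distinguished — the join is lossy.

No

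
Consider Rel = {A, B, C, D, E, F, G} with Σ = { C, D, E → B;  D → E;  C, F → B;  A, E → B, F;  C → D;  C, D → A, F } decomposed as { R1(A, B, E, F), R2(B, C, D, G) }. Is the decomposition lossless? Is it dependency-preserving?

lossy and not dependency-preserving

Lossless test: (B)⁺ = {B}, which is a superkey of neither fragment — lossy.
Dependency preservation: the restricted closure of {D} across the fragments never reaches {E}, so D → E cannot be enforced without a join — not preserved.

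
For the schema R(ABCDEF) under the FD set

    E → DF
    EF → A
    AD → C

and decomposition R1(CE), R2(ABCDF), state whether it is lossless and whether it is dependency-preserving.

lossy and not dependency-preserving

Lossless test: (C)⁺ = {C}, which is a superkey of neither fragment — lossy.
Dependency preservation: the restricted closure of {E} across the fragments never reaches {DF}, so E → DF cannot be enforced without a join — not preserved.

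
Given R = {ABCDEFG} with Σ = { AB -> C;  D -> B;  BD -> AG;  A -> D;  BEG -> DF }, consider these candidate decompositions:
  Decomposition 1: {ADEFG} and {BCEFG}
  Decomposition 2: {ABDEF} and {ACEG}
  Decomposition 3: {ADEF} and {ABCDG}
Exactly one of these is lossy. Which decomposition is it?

Decomposition 1

Decomposition 1: common = {EFG}, closure = {EFG} → lossy.
Decomposition 2: common = {AE}, closure = {ABCDEFG} → lossless.
Decomposition 3: common = {AD}, closure = {ABCDG} → lossless.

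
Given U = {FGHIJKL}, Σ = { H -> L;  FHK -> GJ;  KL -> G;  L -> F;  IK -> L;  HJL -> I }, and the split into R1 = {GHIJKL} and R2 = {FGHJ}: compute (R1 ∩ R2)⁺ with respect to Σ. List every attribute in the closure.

R1 ∩ R2 = {GHJ}.
H → L applies, adding L
L → F applies, adding F
HJL → I applies, adding I
Closure: {FGHIJL}.

FGHIJL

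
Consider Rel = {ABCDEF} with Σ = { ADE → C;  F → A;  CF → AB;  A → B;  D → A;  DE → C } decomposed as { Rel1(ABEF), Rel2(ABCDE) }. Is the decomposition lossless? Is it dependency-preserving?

Lossless test: (ABE)⁺ = {ABE}, which is a superkey of neither fragment — lossy.
Dependency preservation: CF → AB is not contained in any single fragment, but the restricted closure of its left-hand side across the fragments still reaches the right-hand side; the remaining FDs each lie inside some fragment. All dependencies are preserved.

lossy but dependency-preserving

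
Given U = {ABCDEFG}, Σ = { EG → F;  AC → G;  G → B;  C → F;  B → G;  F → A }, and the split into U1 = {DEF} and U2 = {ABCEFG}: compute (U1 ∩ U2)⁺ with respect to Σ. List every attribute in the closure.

U1 ∩ U2 = {EF}.
F → A applies, adding A
Closure: {AEF}.

AEF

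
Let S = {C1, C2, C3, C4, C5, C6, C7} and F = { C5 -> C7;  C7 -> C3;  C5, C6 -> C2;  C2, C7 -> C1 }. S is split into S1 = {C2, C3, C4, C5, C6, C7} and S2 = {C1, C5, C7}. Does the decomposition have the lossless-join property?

No

Common attributes: S1 ∩ S2 = {C5, C7}.
Closure of {C5, C7}: C7 → C3 applies, adding C3. So (C5, C7)⁺ = {C3, C5, C7}.
The closure contains neither all of S1 = {C2, C3, C4, C5, C6, C7} nor all of S2 = {C1, C5, C7}, so the common attributes are not a superkey of either fragment. The join is lossy.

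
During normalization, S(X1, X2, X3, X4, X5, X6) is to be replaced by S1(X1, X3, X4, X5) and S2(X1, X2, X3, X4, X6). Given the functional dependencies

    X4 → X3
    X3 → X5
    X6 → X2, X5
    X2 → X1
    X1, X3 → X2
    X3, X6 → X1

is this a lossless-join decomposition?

Common attributes: S1 ∩ S2 = {X1, X3, X4}.
Closure of {X1, X3, X4}: X3 → X5 applies, adding X5; X1, X3 → X2 applies, adding X2. So (X1, X3, X4)⁺ = {X1, X2, X3, X4, X5}.
This closure contains every attribute of S1, so S1 ∩ S2 → S1. The join is lossless.

Yes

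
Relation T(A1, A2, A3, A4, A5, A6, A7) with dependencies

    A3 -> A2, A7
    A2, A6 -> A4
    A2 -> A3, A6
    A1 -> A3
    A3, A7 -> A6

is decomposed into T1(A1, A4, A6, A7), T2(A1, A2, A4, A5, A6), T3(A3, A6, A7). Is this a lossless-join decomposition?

No

Chase test. Columns are A1, A2, A3, A4, A5, A6, A7; row i has aⱼ where attribute j ∈ Ti, else bᵢⱼ.
Initial tableau (one row per fragment):
  row 1: a1 b12 b13 a4 b15 a6 a7
  row 2: a1 a2 b23 a4 a5 a6 b27
  row 3: b31 b32 a3 b34 b35 a6 a7
Rows 1 and 2 agree on A1; apply A1→A3 and equate their A3 entries.
Rows 1 and 2 agree on A3; apply A3→A2, A7 and equate their A2, A7 entries.
No row becomes fully distinguished — the join is lossy.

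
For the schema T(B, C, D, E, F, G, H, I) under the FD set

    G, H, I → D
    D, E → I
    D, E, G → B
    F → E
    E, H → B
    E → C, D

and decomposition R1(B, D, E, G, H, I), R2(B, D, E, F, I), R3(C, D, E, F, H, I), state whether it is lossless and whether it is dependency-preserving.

Lossless test (chase): Rows 1 and 3 agree on E, H; apply E, H→B and equate their B entries. Rows 1 and 2 agree on E; apply E→C, D and equate their C, D entries. Rows 1 and 3 agree on E; apply E→C, D and equate their C, D entries. No row becomes fully distinguished — the join is lossy.
Dependency preservation: every FD's attributes lie within a single fragment, so each can be enforced locally — preserved.

lossy but dependency-preserving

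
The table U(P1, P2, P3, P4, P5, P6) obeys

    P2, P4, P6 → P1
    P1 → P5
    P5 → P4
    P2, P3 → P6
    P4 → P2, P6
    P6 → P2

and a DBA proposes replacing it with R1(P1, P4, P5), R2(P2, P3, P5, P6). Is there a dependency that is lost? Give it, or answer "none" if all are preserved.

P2, P4, P6 → P1: restricted closure across fragments reaches P1.
P1 → P5 lies within R1.
P5 → P4 lies within R1.
P2, P3 → P6 lies within R2.
P4 → P2, P6: restricted closure across fragments reaches P2, P6.
P6 → P2 lies within R2.
Every dependency is enforceable on the fragments, so the decomposition is dependency-preserving.

none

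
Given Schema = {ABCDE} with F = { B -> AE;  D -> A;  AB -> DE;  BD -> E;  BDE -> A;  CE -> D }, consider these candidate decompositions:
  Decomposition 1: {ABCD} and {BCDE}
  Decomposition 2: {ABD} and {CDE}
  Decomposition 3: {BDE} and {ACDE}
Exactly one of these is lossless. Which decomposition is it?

Decomposition 1

Decomposition 1: common = {BCD}, closure = {ABCDE} → lossless.
Decomposition 2: common = {D}, closure = {AD} → lossy.
Decomposition 3: common = {DE}, closure = {ADE} → lossy.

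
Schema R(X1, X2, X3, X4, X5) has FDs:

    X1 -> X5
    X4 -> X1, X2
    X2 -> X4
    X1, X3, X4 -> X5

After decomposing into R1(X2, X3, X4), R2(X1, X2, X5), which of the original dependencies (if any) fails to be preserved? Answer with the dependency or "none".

none

X1 → X5 lies within R2.
X4 → X1, X2: restricted closure across fragments reaches X1, X2.
X2 → X4 lies within R1.
X1, X3, X4 → X5: restricted closure across fragments reaches X5.
Every dependency is enforceable on the fragments, so the decomposition is dependency-preserving.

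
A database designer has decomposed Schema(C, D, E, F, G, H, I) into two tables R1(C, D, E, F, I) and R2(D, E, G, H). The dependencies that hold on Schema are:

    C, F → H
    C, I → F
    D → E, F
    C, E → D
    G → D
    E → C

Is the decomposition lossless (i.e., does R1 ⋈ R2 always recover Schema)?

No

Common attributes: R1 ∩ R2 = {D, E}.
Closure of {D, E}: D → E, F applies, adding F; E → C applies, adding C; C, F → H applies, adding H. So (D, E)⁺ = {C, D, E, F, H}.
The closure contains neither all of R1 = {C, D, E, F, I} nor all of R2 = {D, E, G, H}, so the common attributes are not a superkey of either fragment. The join is lossy.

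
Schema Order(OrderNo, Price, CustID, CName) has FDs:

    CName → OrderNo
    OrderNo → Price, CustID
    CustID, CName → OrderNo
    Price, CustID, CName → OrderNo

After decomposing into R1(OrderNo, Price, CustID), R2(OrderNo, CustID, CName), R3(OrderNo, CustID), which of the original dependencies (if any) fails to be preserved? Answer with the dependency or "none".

none

CName → OrderNo lies within R2.
OrderNo → Price, CustID lies within R1.
CustID, CName → OrderNo lies within R2.
Price, CustID, CName → OrderNo: restricted closure across fragments reaches OrderNo.
Every dependency is enforceable on the fragments, so the decomposition is dependency-preserving.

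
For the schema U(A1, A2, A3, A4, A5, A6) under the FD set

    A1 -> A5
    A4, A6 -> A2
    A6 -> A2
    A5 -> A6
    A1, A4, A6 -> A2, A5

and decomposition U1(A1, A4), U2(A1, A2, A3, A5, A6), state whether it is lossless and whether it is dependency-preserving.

Lossless test: (A1)⁺ = {A1, A2, A5, A6}, which is a superkey of neither fragment — lossy.
Dependency preservation: A4, A6 → A2; A1, A4, A6 → A2, A5 are not contained in any single fragment, but the restricted closure of each left-hand side across the fragments still reaches the right-hand side; the remaining FDs each lie inside some fragment. All dependencies are preserved.

lossy but dependency-preserving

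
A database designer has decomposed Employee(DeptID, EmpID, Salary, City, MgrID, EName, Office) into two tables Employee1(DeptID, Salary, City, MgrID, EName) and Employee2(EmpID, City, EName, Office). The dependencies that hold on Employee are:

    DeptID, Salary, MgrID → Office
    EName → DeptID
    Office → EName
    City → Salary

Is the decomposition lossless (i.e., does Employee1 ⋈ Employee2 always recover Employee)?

No

Common attributes: Employee1 ∩ Employee2 = {City, EName}.
Closure of {City, EName}: EName → DeptID applies, adding DeptID; City → Salary applies, adding Salary. So (City, EName)⁺ = {DeptID, Salary, City, EName}.
The closure contains neither all of Employee1 = {DeptID, Salary, City, MgrID, EName} nor all of Employee2 = {EmpID, City, EName, Office}, so the common attributes are not a superkey of either fragment. The join is lossy.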